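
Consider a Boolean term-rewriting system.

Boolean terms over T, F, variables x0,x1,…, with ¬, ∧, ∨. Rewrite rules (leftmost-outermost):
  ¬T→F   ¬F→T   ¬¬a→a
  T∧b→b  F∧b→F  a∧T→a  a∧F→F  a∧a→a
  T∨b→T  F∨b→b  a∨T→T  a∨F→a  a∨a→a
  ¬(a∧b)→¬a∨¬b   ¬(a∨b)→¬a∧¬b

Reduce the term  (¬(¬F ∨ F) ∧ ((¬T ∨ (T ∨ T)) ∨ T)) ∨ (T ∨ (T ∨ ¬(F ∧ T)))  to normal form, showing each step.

  start: (¬(¬F ∨ F) ∧ ((¬T ∨ (T ∨ T)) ∨ T)) ∨ (T ∨ (T ∨ ¬(F ∧ T)))
  [1] ((¬¬F ∧ ¬F) ∧ ((¬T ∨ (T ∨ T)) ∨ T)) ∨ (T ∨ (T ∨ ¬(F ∧ T)))
  [2] ((F ∧ ¬F) ∧ ((¬T ∨ (T ∨ T)) ∨ T)) ∨ (T ∨ (T ∨ ¬(F ∧ T)))
  [3] (F ∧ ((¬T ∨ (T ∨ T)) ∨ T)) ∨ (T ∨ (T ∨ ¬(F ∧ T)))
  [4] F ∨ (T ∨ (T ∨ ¬(F ∧ T)))
  [5] T ∨ (T ∨ ¬(F ∧ T))
  [6] T

Answer: normal form = T  (in 6 steps)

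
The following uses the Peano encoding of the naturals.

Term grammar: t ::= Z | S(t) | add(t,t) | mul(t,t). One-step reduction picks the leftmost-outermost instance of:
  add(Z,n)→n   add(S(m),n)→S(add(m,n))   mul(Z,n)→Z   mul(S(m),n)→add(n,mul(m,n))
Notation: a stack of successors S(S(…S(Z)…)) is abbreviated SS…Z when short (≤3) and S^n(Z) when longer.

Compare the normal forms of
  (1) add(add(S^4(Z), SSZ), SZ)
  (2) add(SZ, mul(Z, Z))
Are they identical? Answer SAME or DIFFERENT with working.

Answer: DIFFERENT — A ⇓ S^7(Z), B ⇓ SZ

Derivation:
Term A:
  start: add(add(S^4(Z), SSZ), SZ)
  [1] add(S(add(SSSZ, SSZ)), SZ)
  [2] S(add(add(SSSZ, SSZ), SZ))
  [3] S(add(S(add(SSZ, SSZ)), SZ))
  [4] S(S(add(add(SSZ, SSZ), SZ)))
  [5] S(S(add(S(add(SZ, SSZ)), SZ)))
  [6] S(S(S(add(add(SZ, SSZ), SZ))))
  [7] S(S(S(add(S(add(Z, SSZ)), SZ))))
  [8] S(S(S(S(add(add(Z, SSZ), SZ)))))
  [9] S(S(S(S(add(SSZ, SZ)))))
  [10] S(S(S(S(S(add(SZ, SZ))))))
  [11] S(S(S(S(S(S(add(Z, SZ)))))))
  [12] S^7(Z)

Term B:
  start: add(SZ, mul(Z, Z))
  [1] S(add(Z, mul(Z, Z)))
  [2] S(mul(Z, Z))
  [3] SZ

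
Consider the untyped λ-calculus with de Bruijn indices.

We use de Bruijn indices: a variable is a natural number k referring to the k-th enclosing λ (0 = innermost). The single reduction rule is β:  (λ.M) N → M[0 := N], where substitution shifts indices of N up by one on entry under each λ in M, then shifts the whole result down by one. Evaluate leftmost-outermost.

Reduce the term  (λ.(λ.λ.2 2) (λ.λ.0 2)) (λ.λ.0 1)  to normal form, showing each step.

  start: (λ.(λ.λ.2 2) (λ.λ.0 2)) (λ.λ.0 1)
  [1] (λ.λ.(λ.λ.0 1) (λ.λ.0 1)) (λ.λ.0 (λ.λ.0 1))
  [2] λ.(λ.λ.0 1) (λ.λ.0 1)
  [3] λ.λ.0 (λ.λ.0 1)

Answer: normal form = λ.λ.0 (λ.λ.0 1)  (in 3 steps)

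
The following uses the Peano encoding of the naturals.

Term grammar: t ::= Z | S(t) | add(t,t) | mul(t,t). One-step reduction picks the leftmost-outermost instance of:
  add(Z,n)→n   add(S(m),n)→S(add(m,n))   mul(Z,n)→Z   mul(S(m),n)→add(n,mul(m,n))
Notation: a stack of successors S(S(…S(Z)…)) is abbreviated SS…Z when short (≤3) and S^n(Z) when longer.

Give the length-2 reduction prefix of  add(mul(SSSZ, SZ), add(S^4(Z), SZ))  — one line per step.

  start: add(mul(SSSZ, SZ), add(S^4(Z), SZ))
  step 1: add(add(SZ, mul(SSZ, SZ)), add(S^4(Z), SZ))
  step 2: add(S(add(Z, mul(SSZ, SZ))), add(S^4(Z), SZ))

Answer: after 2 steps: add(S(add(Z, mul(SSZ, SZ))), add(S^4(Z), SZ))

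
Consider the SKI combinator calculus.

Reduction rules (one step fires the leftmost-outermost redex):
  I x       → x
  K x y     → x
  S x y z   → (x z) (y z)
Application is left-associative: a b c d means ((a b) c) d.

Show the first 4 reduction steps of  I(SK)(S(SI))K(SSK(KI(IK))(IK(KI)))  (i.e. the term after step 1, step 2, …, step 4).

Answer: after 4 steps: K(S(KI(IK))(K(KI(IK)))(IK(KI)))

Working:
  start: I(SK)(S(SI))K(SSK(KI(IK))(IK(KI)))
  [1] SK(S(SI))K(SSK(KI(IK))(IK(KI)))
  [2] KK(S(SI)K)(SSK(KI(IK))(IK(KI)))
  [3] K(SSK(KI(IK))(IK(KI)))
  [4] K(S(KI(IK))(K(KI(IK)))(IK(KI)))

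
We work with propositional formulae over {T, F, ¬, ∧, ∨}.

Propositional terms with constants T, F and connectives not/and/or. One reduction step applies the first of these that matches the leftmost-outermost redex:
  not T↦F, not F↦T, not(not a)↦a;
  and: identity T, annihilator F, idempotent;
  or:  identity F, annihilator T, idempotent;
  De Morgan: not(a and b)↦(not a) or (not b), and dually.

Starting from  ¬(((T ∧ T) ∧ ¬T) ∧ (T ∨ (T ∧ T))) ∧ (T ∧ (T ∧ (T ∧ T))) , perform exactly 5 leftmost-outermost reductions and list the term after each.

  start: ¬(((T ∧ T) ∧ ¬T) ∧ (T ∨ (T ∧ T))) ∧ (T ∧ (T ∧ (T ∧ T)))
  →1  (¬((T ∧ T) ∧ ¬T) ∨ ¬(T ∨ (T ∧ T))) ∧ (T ∧ (T ∧ (T ∧ T)))
  →2  ((¬(T ∧ T) ∨ ¬¬T) ∨ ¬(T ∨ (T ∧ T))) ∧ (T ∧ (T ∧ (T ∧ T)))
  →3  (((¬T ∨ ¬T) ∨ ¬¬T) ∨ ¬(T ∨ (T ∧ T))) ∧ (T ∧ (T ∧ (T ∧ T)))
  →4  ((¬T ∨ ¬¬T) ∨ ¬(T ∨ (T ∧ T))) ∧ (T ∧ (T ∧ (T ∧ T)))
  →5  ((F ∨ ¬¬T) ∨ ¬(T ∨ (T ∧ T))) ∧ (T ∧ (T ∧ (T ∧ T)))

Answer: after 5 steps: ((F ∨ ¬¬T) ∨ ¬(T ∨ (T ∧ T))) ∧ (T ∧ (T ∧ (T ∧ T)))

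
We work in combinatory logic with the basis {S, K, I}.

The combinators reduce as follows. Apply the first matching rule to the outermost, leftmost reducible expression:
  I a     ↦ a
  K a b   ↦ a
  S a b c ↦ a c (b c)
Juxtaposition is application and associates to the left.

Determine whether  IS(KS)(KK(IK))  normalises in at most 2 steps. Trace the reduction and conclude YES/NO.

Answer: YES — reaches normal form S(KS)K in 2 ≤ 2 steps

Working:
  start: IS(KS)(KK(IK))
  [1] S(KS)(KK(IK))
  [2] S(KS)K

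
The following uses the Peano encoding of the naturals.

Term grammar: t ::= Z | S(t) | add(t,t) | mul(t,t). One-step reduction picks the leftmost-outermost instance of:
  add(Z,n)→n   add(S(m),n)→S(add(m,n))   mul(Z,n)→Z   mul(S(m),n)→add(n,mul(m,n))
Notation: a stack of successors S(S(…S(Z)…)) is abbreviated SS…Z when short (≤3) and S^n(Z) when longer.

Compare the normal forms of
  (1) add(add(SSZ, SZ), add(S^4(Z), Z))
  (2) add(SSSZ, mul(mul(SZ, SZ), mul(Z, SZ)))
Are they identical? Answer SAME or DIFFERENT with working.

Answer: DIFFERENT — A ⇓ S^7(Z), B ⇓ SSSZ

Reduction:
Term A:
  start: add(add(SSZ, SZ), add(S^4(Z), Z))
  →1  add(S(add(SZ, SZ)), add(S^4(Z), Z))
  →2  S(add(add(SZ, SZ), add(S^4(Z), Z)))
  →3  S(add(S(add(Z, SZ)), add(S^4(Z), Z)))
  →4  S(S(add(add(Z, SZ), add(S^4(Z), Z))))
  →5  S(S(add(SZ, add(S^4(Z), Z))))
  →6  S(S(S(add(Z, add(S^4(Z), Z)))))
  →7  S(S(S(add(S^4(Z), Z))))
  →8  S(S(S(S(add(SSSZ, Z)))))
  →9  S(S(S(S(S(add(SSZ, Z))))))
  →10  S(S(S(S(S(S(add(SZ, Z)))))))
  →11  S(S(S(S(S(S(S(add(Z, Z))))))))
  →12  S^7(Z)

Term B:
  start: add(SSSZ, mul(mul(SZ, SZ), mul(Z, SZ)))
  →1  S(add(SSZ, mul(mul(SZ, SZ), mul(Z, SZ))))
  →2  S(S(add(SZ, mul(mul(SZ, SZ), mul(Z, SZ)))))
  →3  S(S(S(add(Z, mul(mul(SZ, SZ), mul(Z, SZ))))))
  →4  S(S(S(mul(mul(SZ, SZ), mul(Z, SZ)))))
  →5  S(S(S(mul(add(SZ, mul(Z, SZ)), mul(Z, SZ)))))
  →6  S(S(S(mul(S(add(Z, mul(Z, SZ))), mul(Z, SZ)))))
  →7  S(S(S(add(mul(Z, SZ), mul(add(Z, mul(Z, SZ)), mul(Z, SZ))))))
  →8  S(S(S(add(Z, mul(add(Z, mul(Z, SZ)), mul(Z, SZ))))))
  →9  S(S(S(mul(add(Z, mul(Z, SZ)), mul(Z, SZ)))))
  →10  S(S(S(mul(mul(Z, SZ), mul(Z, SZ)))))
  →11  S(S(S(mul(Z, mul(Z, SZ)))))
  →12  SSSZ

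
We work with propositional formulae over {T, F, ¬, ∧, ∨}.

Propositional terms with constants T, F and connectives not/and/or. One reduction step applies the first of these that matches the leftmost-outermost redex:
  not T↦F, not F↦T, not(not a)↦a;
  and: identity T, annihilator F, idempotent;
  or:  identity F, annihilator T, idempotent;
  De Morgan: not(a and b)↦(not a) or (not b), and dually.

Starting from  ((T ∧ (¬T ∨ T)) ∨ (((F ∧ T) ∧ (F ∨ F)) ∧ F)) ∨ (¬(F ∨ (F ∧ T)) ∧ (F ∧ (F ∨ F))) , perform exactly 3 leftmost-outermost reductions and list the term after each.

Answer: after 3 steps: T ∨ (¬(F ∨ (F ∧ T)) ∧ (F ∧ (F ∨ F)))

Derivation:
  start: ((T ∧ (¬T ∨ T)) ∨ (((F ∧ T) ∧ (F ∨ F)) ∧ F)) ∨ (¬(F ∨ (F ∧ T)) ∧ (F ∧ (F ∨ F)))
  step 1: ((¬T ∨ T) ∨ (((F ∧ T) ∧ (F ∨ F)) ∧ F)) ∨ (¬(F ∨ (F ∧ T)) ∧ (F ∧ (F ∨ F)))
  step 2: (T ∨ (((F ∧ T) ∧ (F ∨ F)) ∧ F)) ∨ (¬(F ∨ (F ∧ T)) ∧ (F ∧ (F ∨ F)))
  step 3: T ∨ (¬(F ∨ (F ∧ T)) ∧ (F ∧ (F ∨ F)))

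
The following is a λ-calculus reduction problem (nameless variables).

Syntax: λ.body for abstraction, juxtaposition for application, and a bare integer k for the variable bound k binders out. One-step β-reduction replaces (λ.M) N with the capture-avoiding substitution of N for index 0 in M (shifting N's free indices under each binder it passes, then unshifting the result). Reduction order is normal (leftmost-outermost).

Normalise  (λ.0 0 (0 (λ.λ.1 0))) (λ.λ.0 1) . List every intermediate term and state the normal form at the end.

Answer: normal form = λ.0 (λ.λ.1 0)  (in 6 steps)

Working:
  start: (λ.0 0 (0 (λ.λ.1 0))) (λ.λ.0 1)
  →1  (λ.λ.0 1) (λ.λ.0 1) ((λ.λ.0 1) (λ.λ.1 0))
  →2  (λ.0 (λ.λ.0 1)) ((λ.λ.0 1) (λ.λ.1 0))
  →3  (λ.λ.0 1) (λ.λ.1 0) (λ.λ.0 1)
  →4  (λ.0 (λ.λ.1 0)) (λ.λ.0 1)
  →5  (λ.λ.0 1) (λ.λ.1 0)
  →6  λ.0 (λ.λ.1 0)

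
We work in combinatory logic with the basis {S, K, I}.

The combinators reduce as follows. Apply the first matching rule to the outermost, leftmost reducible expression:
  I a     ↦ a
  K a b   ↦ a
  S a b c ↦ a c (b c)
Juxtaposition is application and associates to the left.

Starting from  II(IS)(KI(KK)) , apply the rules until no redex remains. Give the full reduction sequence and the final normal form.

Answer: normal form = SI  (in 4 steps)

Working:
  start: II(IS)(KI(KK))
  step 1: I(IS)(KI(KK))
  step 2: IS(KI(KK))
  step 3: S(KI(KK))
  step 4: SI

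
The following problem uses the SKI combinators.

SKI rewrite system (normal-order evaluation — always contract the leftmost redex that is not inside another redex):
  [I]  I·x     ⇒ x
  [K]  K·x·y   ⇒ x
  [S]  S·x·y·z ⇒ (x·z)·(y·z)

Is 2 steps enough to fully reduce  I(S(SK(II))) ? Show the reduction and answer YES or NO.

Answer: YES — reaches normal form S(SKI) in 2 ≤ 2 steps

Working:
  start: I(S(SK(II)))
  [1] S(SK(II))
  [2] S(SKI)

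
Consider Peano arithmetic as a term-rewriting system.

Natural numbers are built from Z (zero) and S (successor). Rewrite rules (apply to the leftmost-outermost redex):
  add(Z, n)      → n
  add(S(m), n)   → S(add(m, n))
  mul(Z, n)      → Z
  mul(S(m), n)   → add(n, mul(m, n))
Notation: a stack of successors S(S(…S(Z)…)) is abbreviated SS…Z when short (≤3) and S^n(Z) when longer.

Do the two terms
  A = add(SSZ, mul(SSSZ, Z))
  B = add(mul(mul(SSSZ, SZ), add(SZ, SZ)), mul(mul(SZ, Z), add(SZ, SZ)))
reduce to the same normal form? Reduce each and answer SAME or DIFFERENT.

Term A:
  start: add(SSZ, mul(SSSZ, Z))
  [1] S(add(SZ, mul(SSSZ, Z)))
  [2] S(S(add(Z, mul(SSSZ, Z))))
  [3] S(S(mul(SSSZ, Z)))
  [4] S(S(add(Z, mul(SSZ, Z))))
  [5] S(S(mul(SSZ, Z)))
  [6] S(S(add(Z, mul(SZ, Z))))
  [7] S(S(mul(SZ, Z)))
  [8] S(S(add(Z, mul(Z, Z))))
  [9] S(S(mul(Z, Z)))
  [10] SSZ

Term B:
  start: add(mul(mul(SSSZ, SZ), add(SZ, SZ)), mul(mul(SZ, Z), add(SZ, SZ)))
  [1] add(mul(add(SZ, mul(SSZ, SZ)), add(SZ, SZ)), mul(mul(SZ, Z), add(SZ, SZ)))
  [2] add(mul(S(add(Z, mul(SSZ, SZ))), add(SZ, SZ)), mul(mul(SZ, Z), add(SZ, SZ)))
  [3] add(add(add(SZ, SZ), mul(add(Z, mul(SSZ, SZ)), add(SZ, SZ))), mul(mul(SZ, Z), add(SZ, SZ)))
  [4] add(add(S(add(Z, SZ)), mul(add(Z, mul(SSZ, SZ)), add(SZ, SZ))), mul(mul(SZ, Z), add(SZ, SZ)))
  [5] add(S(add(add(Z, SZ), mul(add(Z, mul(SSZ, SZ)), add(SZ, SZ)))), mul(mul(SZ, Z), add(SZ, SZ)))
  [6] S(add(add(add(Z, SZ), mul(add(Z, mul(SSZ, SZ)), add(SZ, SZ))), mul(mul(SZ, Z), add(SZ, SZ))))
  [7] S(add(add(SZ, mul(add(Z, mul(SSZ, SZ)), add(SZ, SZ))), mul(mul(SZ, Z), add(SZ, SZ))))
  [8] S(add(S(add(Z, mul(add(Z, mul(SSZ, SZ)), add(SZ, SZ)))), mul(mul(SZ, Z), add(SZ, SZ))))
  [9] S(S(add(add(Z, mul(add(Z, mul(SSZ, SZ)), add(SZ, SZ))), mul(mul(SZ, Z), add(SZ, SZ)))))
  [10] S(S(add(mul(add(Z, mul(SSZ, SZ)), add(SZ, SZ)), mul(mul(SZ, Z), add(SZ, SZ)))))
  [11] S(S(add(mul(mul(SSZ, SZ), add(SZ, SZ)), mul(mul(SZ, Z), add(SZ, SZ)))))
  [12] S(S(add(mul(add(SZ, mul(SZ, SZ)), add(SZ, SZ)), mul(mul(SZ, Z), add(SZ, SZ)))))
  [13] S(S(add(mul(S(add(Z, mul(SZ, SZ))), add(SZ, SZ)), mul(mul(SZ, Z), add(SZ, SZ)))))
  [14] S(S(add(add(add(SZ, SZ), mul(add(Z, mul(SZ, SZ)), add(SZ, SZ))), mul(mul(SZ, Z), add(SZ, SZ)))))
  [15] S(S(add(add(S(add(Z, SZ)), mul(add(Z, mul(SZ, SZ)), add(SZ, SZ))), mul(mul(SZ, Z), add(SZ, SZ)))))
  [16] S(S(add(S(add(add(Z, SZ), mul(add(Z, mul(SZ, SZ)), add(SZ, SZ)))), mul(mul(SZ, Z), add(SZ, SZ)))))
  [17] S(S(S(add(add(add(Z, SZ), mul(add(Z, mul(SZ, SZ)), add(SZ, SZ))), mul(mul(SZ, Z), add(SZ, SZ))))))
  [18] S(S(S(add(add(SZ, mul(add(Z, mul(SZ, SZ)), add(SZ, SZ))), mul(mul(SZ, Z), add(SZ, SZ))))))
  [19] S(S(S(add(S(add(Z, mul(add(Z, mul(SZ, SZ)), add(SZ, SZ)))), mul(mul(SZ, Z), add(SZ, SZ))))))
  [20] S(S(S(S(add(add(Z, mul(add(Z, mul(SZ, SZ)), add(SZ, SZ))), mul(mul(SZ, Z), add(SZ, SZ)))))))
  [21] S(S(S(S(add(mul(add(Z, mul(SZ, SZ)), add(SZ, SZ)), mul(mul(SZ, Z), add(SZ, SZ)))))))
  [22] S(S(S(S(add(mul(mul(SZ, SZ), add(SZ, SZ)), mul(mul(SZ, Z), add(SZ, SZ)))))))
  [23] S(S(S(S(add(mul(add(SZ, mul(Z, SZ)), add(SZ, SZ)), mul(mul(SZ, Z), add(SZ, SZ)))))))
  [24] S(S(S(S(add(mul(S(add(Z, mul(Z, SZ))), add(SZ, SZ)), mul(mul(SZ, Z), add(SZ, SZ)))))))
  [25] S(S(S(S(add(add(add(SZ, SZ), mul(add(Z, mul(Z, SZ)), add(SZ, SZ))), mul(mul(SZ, Z), add(SZ, SZ)))))))
  [26] S(S(S(S(add(add(S(add(Z, SZ)), mul(add(Z, mul(Z, SZ)), add(SZ, SZ))), mul(mul(SZ, Z), add(SZ, SZ)))))))
  [27] S(S(S(S(add(S(add(add(Z, SZ), mul(add(Z, mul(Z, SZ)), add(SZ, SZ)))), mul(mul(SZ, Z), add(SZ, SZ)))))))
  [28] S(S(S(S(S(add(add(add(Z, SZ), mul(add(Z, mul(Z, SZ)), add(SZ, SZ))), mul(mul(SZ, Z), add(SZ, SZ))))))))
  [29] S(S(S(S(S(add(add(SZ, mul(add(Z, mul(Z, SZ)), add(SZ, SZ))), mul(mul(SZ, Z), add(SZ, SZ))))))))
  [30] S(S(S(S(S(add(S(add(Z, mul(add(Z, mul(Z, SZ)), add(SZ, SZ)))), mul(mul(SZ, Z), add(SZ, SZ))))))))
  [31] S(S(S(S(S(S(add(add(Z, mul(add(Z, mul(Z, SZ)), add(SZ, SZ))), mul(mul(SZ, Z), add(SZ, SZ)))))))))
  [32] S(S(S(S(S(S(add(mul(add(Z, mul(Z, SZ)), add(SZ, SZ)), mul(mul(SZ, Z), add(SZ, SZ)))))))))
  [33] S(S(S(S(S(S(add(mul(mul(Z, SZ), add(SZ, SZ)), mul(mul(SZ, Z), add(SZ, SZ)))))))))
  [34] S(S(S(S(S(S(add(mul(Z, add(SZ, SZ)), mul(mul(SZ, Z), add(SZ, SZ)))))))))
  [35] S(S(S(S(S(S(add(Z, mul(mul(SZ, Z), add(SZ, SZ)))))))))
  [36] S(S(S(S(S(S(mul(mul(SZ, Z), add(SZ, SZ))))))))
  [37] S(S(S(S(S(S(mul(add(Z, mul(Z, Z)), add(SZ, SZ))))))))
  [38] S(S(S(S(S(S(mul(mul(Z, Z), add(SZ, SZ))))))))
  [39] S(S(S(S(S(S(mul(Z, add(SZ, SZ))))))))
  [40] S^6(Z)

Answer: DIFFERENT — A ⇓ SSZ, B ⇓ S^6(Z)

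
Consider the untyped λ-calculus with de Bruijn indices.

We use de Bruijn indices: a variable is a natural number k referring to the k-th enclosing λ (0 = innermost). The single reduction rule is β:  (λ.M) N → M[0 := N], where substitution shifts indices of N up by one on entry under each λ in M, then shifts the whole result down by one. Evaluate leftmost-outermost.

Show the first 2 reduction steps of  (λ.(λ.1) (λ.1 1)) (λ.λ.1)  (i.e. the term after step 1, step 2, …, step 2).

Answer: after 2 steps: λ.λ.1

Reduction:
  start: (λ.(λ.1) (λ.1 1)) (λ.λ.1)
  [1] (λ.λ.λ.1) (λ.(λ.λ.1) (λ.λ.1))
  [2] λ.λ.1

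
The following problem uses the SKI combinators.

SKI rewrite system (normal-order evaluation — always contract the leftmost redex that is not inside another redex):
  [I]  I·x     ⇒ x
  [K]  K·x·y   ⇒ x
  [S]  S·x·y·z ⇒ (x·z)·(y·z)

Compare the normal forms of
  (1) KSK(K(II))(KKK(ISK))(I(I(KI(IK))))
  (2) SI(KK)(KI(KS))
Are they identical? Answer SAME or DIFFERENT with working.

Answer: DIFFERENT — A ⇓ SK, B ⇓ K

Working:
Term A:
  start: KSK(K(II))(KKK(ISK))(I(I(KI(IK))))
  →1  S(K(II))(KKK(ISK))(I(I(KI(IK))))
  →2  K(II)(I(I(KI(IK))))(KKK(ISK)(I(I(KI(IK)))))
  →3  II(KKK(ISK)(I(I(KI(IK)))))
  →4  I(KKK(ISK)(I(I(KI(IK)))))
  →5  KKK(ISK)(I(I(KI(IK))))
  →6  K(ISK)(I(I(KI(IK))))
  →7  ISK
  →8  SK

Term B:
  start: SI(KK)(KI(KS))
  →1  I(KI(KS))(KK(KI(KS)))
  →2  KI(KS)(KK(KI(KS)))
  →3  I(KK(KI(KS)))
  →4  KK(KI(KS))
  →5  K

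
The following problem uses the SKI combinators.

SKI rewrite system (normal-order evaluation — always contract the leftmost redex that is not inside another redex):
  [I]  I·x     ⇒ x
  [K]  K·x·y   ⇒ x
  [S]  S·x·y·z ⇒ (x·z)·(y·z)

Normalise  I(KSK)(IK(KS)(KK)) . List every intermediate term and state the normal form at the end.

Answer: normal form = S(KS)  (in 4 steps)

Derivation:
  start: I(KSK)(IK(KS)(KK))
  [1] KSK(IK(KS)(KK))
  [2] S(IK(KS)(KK))
  [3] S(K(KS)(KK))
  [4] S(KS)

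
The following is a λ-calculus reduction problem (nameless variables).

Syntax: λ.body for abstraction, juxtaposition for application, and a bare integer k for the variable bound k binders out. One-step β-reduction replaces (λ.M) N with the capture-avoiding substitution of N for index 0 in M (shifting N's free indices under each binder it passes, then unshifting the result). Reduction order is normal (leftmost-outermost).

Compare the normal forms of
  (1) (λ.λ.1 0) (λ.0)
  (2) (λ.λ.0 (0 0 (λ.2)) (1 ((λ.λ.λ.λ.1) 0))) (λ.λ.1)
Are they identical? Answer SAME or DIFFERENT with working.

Answer: DIFFERENT — A ⇓ λ.0, B ⇓ λ.0 (0 0 (λ.λ.λ.1)) (λ.λ.λ.λ.1)

Reduction:
Term A:
  start: (λ.λ.1 0) (λ.0)
  [1] λ.(λ.0) 0
  [2] λ.0

Term B:
  start: (λ.λ.0 (0 0 (λ.2)) (1 ((λ.λ.λ.λ.1) 0))) (λ.λ.1)
  [1] λ.0 (0 0 (λ.λ.λ.1)) ((λ.λ.1) ((λ.λ.λ.λ.1) 0))
  [2] λ.0 (0 0 (λ.λ.λ.1)) (λ.(λ.λ.λ.λ.1) 1)
  [3] λ.0 (0 0 (λ.λ.λ.1)) (λ.λ.λ.λ.1)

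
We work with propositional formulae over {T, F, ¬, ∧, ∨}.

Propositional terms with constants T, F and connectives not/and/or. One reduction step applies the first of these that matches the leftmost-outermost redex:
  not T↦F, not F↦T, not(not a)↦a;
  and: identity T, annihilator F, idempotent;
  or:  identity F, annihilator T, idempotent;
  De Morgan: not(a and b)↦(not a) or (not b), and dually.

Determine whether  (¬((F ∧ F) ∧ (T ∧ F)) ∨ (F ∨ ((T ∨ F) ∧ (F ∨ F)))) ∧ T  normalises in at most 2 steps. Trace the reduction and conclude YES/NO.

Answer: NO — after 2 steps the term is (¬(F ∧ F) ∨ ¬(T ∧ F)) ∨ (F ∨ ((T ∨ F) ∧ (F ∨ F))), not yet normal

Derivation:
  start: (¬((F ∧ F) ∧ (T ∧ F)) ∨ (F ∨ ((T ∨ F) ∧ (F ∨ F)))) ∧ T
  [1] ¬((F ∧ F) ∧ (T ∧ F)) ∨ (F ∨ ((T ∨ F) ∧ (F ∨ F)))
  [2] (¬(F ∧ F) ∨ ¬(T ∧ F)) ∨ (F ∨ ((T ∨ F) ∧ (F ∨ F)))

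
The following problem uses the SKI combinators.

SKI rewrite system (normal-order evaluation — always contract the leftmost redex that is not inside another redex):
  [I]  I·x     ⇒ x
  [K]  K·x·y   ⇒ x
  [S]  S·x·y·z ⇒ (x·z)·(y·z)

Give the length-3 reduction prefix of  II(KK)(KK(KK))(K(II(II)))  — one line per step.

  start: II(KK)(KK(KK))(K(II(II)))
  [1] I(KK)(KK(KK))(K(II(II)))
  [2] KK(KK(KK))(K(II(II)))
  [3] K(K(II(II)))

Answer: after 3 steps: K(K(II(II)))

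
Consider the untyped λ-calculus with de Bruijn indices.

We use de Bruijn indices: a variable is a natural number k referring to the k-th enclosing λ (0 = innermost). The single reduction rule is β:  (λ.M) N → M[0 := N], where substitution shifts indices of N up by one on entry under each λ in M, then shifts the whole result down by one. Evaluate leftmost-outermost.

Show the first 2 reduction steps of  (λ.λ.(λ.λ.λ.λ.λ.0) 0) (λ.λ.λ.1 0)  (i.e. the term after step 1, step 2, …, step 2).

  start: (λ.λ.(λ.λ.λ.λ.λ.0) 0) (λ.λ.λ.1 0)
  step 1: λ.(λ.λ.λ.λ.λ.0) 0
  step 2: λ.λ.λ.λ.λ.0

Answer: after 2 steps: λ.λ.λ.λ.λ.0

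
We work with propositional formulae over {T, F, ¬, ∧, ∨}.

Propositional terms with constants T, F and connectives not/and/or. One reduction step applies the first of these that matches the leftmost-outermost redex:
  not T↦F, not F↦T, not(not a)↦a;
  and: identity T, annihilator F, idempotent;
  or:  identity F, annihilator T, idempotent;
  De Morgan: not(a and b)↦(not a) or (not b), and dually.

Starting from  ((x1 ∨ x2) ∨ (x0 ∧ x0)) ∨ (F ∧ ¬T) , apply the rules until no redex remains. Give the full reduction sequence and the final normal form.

  start: ((x1 ∨ x2) ∨ (x0 ∧ x0)) ∨ (F ∧ ¬T)
  step 1: ((x1 ∨ x2) ∨ x0) ∨ (F ∧ ¬T)
  step 2: ((x1 ∨ x2) ∨ x0) ∨ F
  step 3: (x1 ∨ x2) ∨ x0

Answer: normal form = (x1 ∨ x2) ∨ x0  (in 3 steps)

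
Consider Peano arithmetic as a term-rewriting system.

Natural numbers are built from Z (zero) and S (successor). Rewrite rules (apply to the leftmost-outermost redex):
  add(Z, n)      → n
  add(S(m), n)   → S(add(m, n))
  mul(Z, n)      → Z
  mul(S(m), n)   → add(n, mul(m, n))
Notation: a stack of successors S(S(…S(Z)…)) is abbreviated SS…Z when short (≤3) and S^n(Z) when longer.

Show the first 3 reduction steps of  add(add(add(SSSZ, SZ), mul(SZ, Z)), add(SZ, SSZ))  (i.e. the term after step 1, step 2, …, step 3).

  start: add(add(add(SSSZ, SZ), mul(SZ, Z)), add(SZ, SSZ))
  [1] add(add(S(add(SSZ, SZ)), mul(SZ, Z)), add(SZ, SSZ))
  [2] add(S(add(add(SSZ, SZ), mul(SZ, Z))), add(SZ, SSZ))
  [3] S(add(add(add(SSZ, SZ), mul(SZ, Z)), add(SZ, SSZ)))

Answer: after 3 steps: S(add(add(add(SSZ, SZ), mul(SZ, Z)), add(SZ, SSZ)))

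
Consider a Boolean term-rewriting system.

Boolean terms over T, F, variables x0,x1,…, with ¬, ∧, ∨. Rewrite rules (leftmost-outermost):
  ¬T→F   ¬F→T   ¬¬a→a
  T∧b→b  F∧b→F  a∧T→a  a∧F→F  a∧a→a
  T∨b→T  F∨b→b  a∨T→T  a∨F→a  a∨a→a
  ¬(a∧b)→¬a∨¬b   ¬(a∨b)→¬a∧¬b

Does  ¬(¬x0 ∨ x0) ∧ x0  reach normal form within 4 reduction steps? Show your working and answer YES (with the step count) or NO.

  start: ¬(¬x0 ∨ x0) ∧ x0
  [1] (¬¬x0 ∧ ¬x0) ∧ x0
  [2] (x0 ∧ ¬x0) ∧ x0

Answer: YES — reaches normal form (x0 ∧ ¬x0) ∧ x0 in 2 ≤ 4 steps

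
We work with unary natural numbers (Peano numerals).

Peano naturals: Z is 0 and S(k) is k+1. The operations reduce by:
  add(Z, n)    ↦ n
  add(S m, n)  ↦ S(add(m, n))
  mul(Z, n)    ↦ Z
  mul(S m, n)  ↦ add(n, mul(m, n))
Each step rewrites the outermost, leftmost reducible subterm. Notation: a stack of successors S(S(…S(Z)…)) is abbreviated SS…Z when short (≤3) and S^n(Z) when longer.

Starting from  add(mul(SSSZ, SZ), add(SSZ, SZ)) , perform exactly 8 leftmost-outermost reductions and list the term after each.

  start: add(mul(SSSZ, SZ), add(SSZ, SZ))
  →1  add(add(SZ, mul(SSZ, SZ)), add(SSZ, SZ))
  →2  add(S(add(Z, mul(SSZ, SZ))), add(SSZ, SZ))
  →3  S(add(add(Z, mul(SSZ, SZ)), add(SSZ, SZ)))
  →4  S(add(mul(SSZ, SZ), add(SSZ, SZ)))
  →5  S(add(add(SZ, mul(SZ, SZ)), add(SSZ, SZ)))
  →6  S(add(S(add(Z, mul(SZ, SZ))), add(SSZ, SZ)))
  →7  S(S(add(add(Z, mul(SZ, SZ)), add(SSZ, SZ))))
  →8  S(S(add(mul(SZ, SZ), add(SSZ, SZ))))

Answer: after 8 steps: S(S(add(mul(SZ, SZ), add(SSZ, SZ))))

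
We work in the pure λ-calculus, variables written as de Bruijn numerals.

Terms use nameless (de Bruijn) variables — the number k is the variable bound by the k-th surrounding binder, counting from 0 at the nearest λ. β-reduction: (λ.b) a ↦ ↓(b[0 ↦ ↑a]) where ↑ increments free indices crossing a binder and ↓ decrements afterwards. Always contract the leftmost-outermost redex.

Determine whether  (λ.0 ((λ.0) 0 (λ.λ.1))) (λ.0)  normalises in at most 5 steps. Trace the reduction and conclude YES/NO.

  start: (λ.0 ((λ.0) 0 (λ.λ.1))) (λ.0)
  [1] (λ.0) ((λ.0) (λ.0) (λ.λ.1))
  [2] (λ.0) (λ.0) (λ.λ.1)
  [3] (λ.0) (λ.λ.1)
  [4] λ.λ.1

Answer: YES — reaches normal form λ.λ.1 in 4 ≤ 5 steps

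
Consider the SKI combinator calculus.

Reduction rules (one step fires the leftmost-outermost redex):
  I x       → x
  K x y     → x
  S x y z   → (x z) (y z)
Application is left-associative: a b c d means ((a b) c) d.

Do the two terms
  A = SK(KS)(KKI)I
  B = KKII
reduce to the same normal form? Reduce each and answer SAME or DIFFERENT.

Answer: SAME — A ⇓ KI, B ⇓ KI

Reduction:
Term A:
  start: SK(KS)(KKI)I
  step 1: K(KKI)(KS(KKI))I
  step 2: KKII
  step 3: KI

Term B:
  start: KKII
  step 1: KI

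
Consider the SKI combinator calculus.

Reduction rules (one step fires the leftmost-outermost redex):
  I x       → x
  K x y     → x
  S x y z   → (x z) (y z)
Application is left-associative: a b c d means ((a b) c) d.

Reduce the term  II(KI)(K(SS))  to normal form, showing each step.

  start: II(KI)(K(SS))
  →1  I(KI)(K(SS))
  →2  KI(K(SS))
  →3  I

Answer: normal form = I  (in 3 steps)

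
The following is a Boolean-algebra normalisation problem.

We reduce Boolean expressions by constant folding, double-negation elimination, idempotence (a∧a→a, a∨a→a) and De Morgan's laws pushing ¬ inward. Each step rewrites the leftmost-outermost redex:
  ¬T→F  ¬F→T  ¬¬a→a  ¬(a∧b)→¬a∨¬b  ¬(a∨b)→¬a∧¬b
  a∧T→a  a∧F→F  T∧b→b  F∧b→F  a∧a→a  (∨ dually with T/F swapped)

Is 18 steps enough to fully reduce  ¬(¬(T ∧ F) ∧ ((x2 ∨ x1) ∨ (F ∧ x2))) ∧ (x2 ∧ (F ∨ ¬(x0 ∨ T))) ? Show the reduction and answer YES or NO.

  start: ¬(¬(T ∧ F) ∧ ((x2 ∨ x1) ∨ (F ∧ x2))) ∧ (x2 ∧ (F ∨ ¬(x0 ∨ T)))
  →1  (¬¬(T ∧ F) ∨ ¬((x2 ∨ x1) ∨ (F ∧ x2))) ∧ (x2 ∧ (F ∨ ¬(x0 ∨ T)))
  →2  ((T ∧ F) ∨ ¬((x2 ∨ x1) ∨ (F ∧ x2))) ∧ (x2 ∧ (F ∨ ¬(x0 ∨ T)))
  →3  (F ∨ ¬((x2 ∨ x1) ∨ (F ∧ x2))) ∧ (x2 ∧ (F ∨ ¬(x0 ∨ T)))
  →4  ¬((x2 ∨ x1) ∨ (F ∧ x2)) ∧ (x2 ∧ (F ∨ ¬(x0 ∨ T)))
  →5  (¬(x2 ∨ x1) ∧ ¬(F ∧ x2)) ∧ (x2 ∧ (F ∨ ¬(x0 ∨ T)))
  →6  ((¬x2 ∧ ¬x1) ∧ ¬(F ∧ x2)) ∧ (x2 ∧ (F ∨ ¬(x0 ∨ T)))
  →7  ((¬x2 ∧ ¬x1) ∧ (¬F ∨ ¬x2)) ∧ (x2 ∧ (F ∨ ¬(x0 ∨ T)))
  →8  ((¬x2 ∧ ¬x1) ∧ (T ∨ ¬x2)) ∧ (x2 ∧ (F ∨ ¬(x0 ∨ T)))
  →9  ((¬x2 ∧ ¬x1) ∧ T) ∧ (x2 ∧ (F ∨ ¬(x0 ∨ T)))
  →10  (¬x2 ∧ ¬x1) ∧ (x2 ∧ (F ∨ ¬(x0 ∨ T)))
  →11  (¬x2 ∧ ¬x1) ∧ (x2 ∧ ¬(x0 ∨ T))
  →12  (¬x2 ∧ ¬x1) ∧ (x2 ∧ (¬x0 ∧ ¬T))
  →13  (¬x2 ∧ ¬x1) ∧ (x2 ∧ (¬x0 ∧ F))
  →14  (¬x2 ∧ ¬x1) ∧ (x2 ∧ F)
  →15  (¬x2 ∧ ¬x1) ∧ F
  →16  F

Answer: YES — reaches normal form F in 16 ≤ 18 steps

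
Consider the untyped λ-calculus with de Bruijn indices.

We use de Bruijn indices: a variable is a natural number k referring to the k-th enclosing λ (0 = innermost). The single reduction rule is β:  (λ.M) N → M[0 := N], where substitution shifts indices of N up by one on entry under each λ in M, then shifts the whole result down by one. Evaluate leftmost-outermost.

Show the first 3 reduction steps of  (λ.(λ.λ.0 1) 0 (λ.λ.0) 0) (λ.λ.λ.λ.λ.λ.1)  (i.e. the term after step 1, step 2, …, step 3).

  start: (λ.(λ.λ.0 1) 0 (λ.λ.0) 0) (λ.λ.λ.λ.λ.λ.1)
  [1] (λ.λ.0 1) (λ.λ.λ.λ.λ.λ.1) (λ.λ.0) (λ.λ.λ.λ.λ.λ.1)
  [2] (λ.0 (λ.λ.λ.λ.λ.λ.1)) (λ.λ.0) (λ.λ.λ.λ.λ.λ.1)
  [3] (λ.λ.0) (λ.λ.λ.λ.λ.λ.1) (λ.λ.λ.λ.λ.λ.1)

Answer: after 3 steps: (λ.λ.0) (λ.λ.λ.λ.λ.λ.1) (λ.λ.λ.λ.λ.λ.1)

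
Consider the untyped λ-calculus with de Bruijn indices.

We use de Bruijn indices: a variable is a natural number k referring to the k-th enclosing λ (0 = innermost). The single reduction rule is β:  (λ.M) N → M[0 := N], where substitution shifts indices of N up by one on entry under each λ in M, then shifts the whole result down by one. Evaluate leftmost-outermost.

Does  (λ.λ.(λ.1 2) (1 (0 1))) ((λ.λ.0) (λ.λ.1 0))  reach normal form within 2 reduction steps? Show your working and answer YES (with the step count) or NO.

Answer: NO — after 2 steps the term is λ.0 ((λ.λ.0) (λ.λ.1 0)), not yet normal

Reduction:
  start: (λ.λ.(λ.1 2) (1 (0 1))) ((λ.λ.0) (λ.λ.1 0))
  step 1: λ.(λ.1 ((λ.λ.0) (λ.λ.1 0))) ((λ.λ.0) (λ.λ.1 0) (0 ((λ.λ.0) (λ.λ.1 0))))
  step 2: λ.0 ((λ.λ.0) (λ.λ.1 0))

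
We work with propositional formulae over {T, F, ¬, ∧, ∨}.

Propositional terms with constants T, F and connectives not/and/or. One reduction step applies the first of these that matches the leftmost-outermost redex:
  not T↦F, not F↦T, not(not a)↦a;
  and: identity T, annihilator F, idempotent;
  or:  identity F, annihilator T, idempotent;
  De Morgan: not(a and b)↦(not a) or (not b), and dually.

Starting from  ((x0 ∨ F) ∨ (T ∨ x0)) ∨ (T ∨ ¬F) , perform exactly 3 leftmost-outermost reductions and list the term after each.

Answer: after 3 steps: T ∨ (T ∨ ¬F)

Working:
  start: ((x0 ∨ F) ∨ (T ∨ x0)) ∨ (T ∨ ¬F)
  step 1: (x0 ∨ (T ∨ x0)) ∨ (T ∨ ¬F)
  step 2: (x0 ∨ T) ∨ (T ∨ ¬F)
  step 3: T ∨ (T ∨ ¬F)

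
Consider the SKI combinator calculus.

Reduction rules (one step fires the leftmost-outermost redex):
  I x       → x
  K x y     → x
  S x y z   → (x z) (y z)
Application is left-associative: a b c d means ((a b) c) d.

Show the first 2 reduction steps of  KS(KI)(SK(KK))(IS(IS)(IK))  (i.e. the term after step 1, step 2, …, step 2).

Answer: after 2 steps: S(SK(KK))(S(IS)(IK))

Reduction:
  start: KS(KI)(SK(KK))(IS(IS)(IK))
  step 1: S(SK(KK))(IS(IS)(IK))
  step 2: S(SK(KK))(S(IS)(IK))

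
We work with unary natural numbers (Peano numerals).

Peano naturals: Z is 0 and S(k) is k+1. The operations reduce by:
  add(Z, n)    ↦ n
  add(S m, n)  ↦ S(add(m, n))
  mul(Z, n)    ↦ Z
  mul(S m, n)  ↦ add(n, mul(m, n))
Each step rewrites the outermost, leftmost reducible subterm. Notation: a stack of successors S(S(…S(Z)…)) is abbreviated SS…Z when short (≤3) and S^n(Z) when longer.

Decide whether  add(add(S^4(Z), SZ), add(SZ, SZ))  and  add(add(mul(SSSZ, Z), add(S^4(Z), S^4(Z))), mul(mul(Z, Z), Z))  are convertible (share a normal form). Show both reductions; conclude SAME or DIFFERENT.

Term A:
  start: add(add(S^4(Z), SZ), add(SZ, SZ))
  step 1: add(S(add(SSSZ, SZ)), add(SZ, SZ))
  step 2: S(add(add(SSSZ, SZ), add(SZ, SZ)))
  step 3: S(add(S(add(SSZ, SZ)), add(SZ, SZ)))
  step 4: S(S(add(add(SSZ, SZ), add(SZ, SZ))))
  step 5: S(S(add(S(add(SZ, SZ)), add(SZ, SZ))))
  step 6: S(S(S(add(add(SZ, SZ), add(SZ, SZ)))))
  step 7: S(S(S(add(S(add(Z, SZ)), add(SZ, SZ)))))
  step 8: S(S(S(S(add(add(Z, SZ), add(SZ, SZ))))))
  step 9: S(S(S(S(add(SZ, add(SZ, SZ))))))
  step 10: S(S(S(S(S(add(Z, add(SZ, SZ)))))))
  step 11: S(S(S(S(S(add(SZ, SZ))))))
  step 12: S(S(S(S(S(S(add(Z, SZ)))))))
  step 13: S^7(Z)

Term B:
  start: add(add(mul(SSSZ, Z), add(S^4(Z), S^4(Z))), mul(mul(Z, Z), Z))
  step 1: add(add(add(Z, mul(SSZ, Z)), add(S^4(Z), S^4(Z))), mul(mul(Z, Z), Z))
  step 2: add(add(mul(SSZ, Z), add(S^4(Z), S^4(Z))), mul(mul(Z, Z), Z))
  step 3: add(add(add(Z, mul(SZ, Z)), add(S^4(Z), S^4(Z))), mul(mul(Z, Z), Z))
  step 4: add(add(mul(SZ, Z), add(S^4(Z), S^4(Z))), mul(mul(Z, Z), Z))
  step 5: add(add(add(Z, mul(Z, Z)), add(S^4(Z), S^4(Z))), mul(mul(Z, Z), Z))
  step 6: add(add(mul(Z, Z), add(S^4(Z), S^4(Z))), mul(mul(Z, Z), Z))
  step 7: add(add(Z, add(S^4(Z), S^4(Z))), mul(mul(Z, Z), Z))
  step 8: add(add(S^4(Z), S^4(Z)), mul(mul(Z, Z), Z))
  step 9: add(S(add(SSSZ, S^4(Z))), mul(mul(Z, Z), Z))
  step 10: S(add(add(SSSZ, S^4(Z)), mul(mul(Z, Z), Z)))
  step 11: S(add(S(add(SSZ, S^4(Z))), mul(mul(Z, Z), Z)))
  step 12: S(S(add(add(SSZ, S^4(Z)), mul(mul(Z, Z), Z))))
  step 13: S(S(add(S(add(SZ, S^4(Z))), mul(mul(Z, Z), Z))))
  step 14: S(S(S(add(add(SZ, S^4(Z)), mul(mul(Z, Z), Z)))))
  step 15: S(S(S(add(S(add(Z, S^4(Z))), mul(mul(Z, Z), Z)))))
  step 16: S(S(S(S(add(add(Z, S^4(Z)), mul(mul(Z, Z), Z))))))
  step 17: S(S(S(S(add(S^4(Z), mul(mul(Z, Z), Z))))))
  step 18: S(S(S(S(S(add(SSSZ, mul(mul(Z, Z), Z)))))))
  step 19: S(S(S(S(S(S(add(SSZ, mul(mul(Z, Z), Z))))))))
  step 20: S(S(S(S(S(S(S(add(SZ, mul(mul(Z, Z), Z)))))))))
  step 21: S(S(S(S(S(S(S(S(add(Z, mul(mul(Z, Z), Z))))))))))
  step 22: S(S(S(S(S(S(S(S(mul(mul(Z, Z), Z)))))))))
  step 23: S(S(S(S(S(S(S(S(mul(Z, Z)))))))))
  step 24: S^8(Z)

Answer: DIFFERENT — A ⇓ S^7(Z), B ⇓ S^8(Z)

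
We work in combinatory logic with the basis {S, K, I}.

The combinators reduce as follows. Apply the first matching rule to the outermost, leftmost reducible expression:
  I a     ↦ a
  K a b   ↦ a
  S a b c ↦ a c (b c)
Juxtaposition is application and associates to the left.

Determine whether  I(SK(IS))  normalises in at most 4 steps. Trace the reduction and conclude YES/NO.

  start: I(SK(IS))
  [1] SK(IS)
  [2] SKS

Answer: YES — reaches normal form SKS in 2 ≤ 4 steps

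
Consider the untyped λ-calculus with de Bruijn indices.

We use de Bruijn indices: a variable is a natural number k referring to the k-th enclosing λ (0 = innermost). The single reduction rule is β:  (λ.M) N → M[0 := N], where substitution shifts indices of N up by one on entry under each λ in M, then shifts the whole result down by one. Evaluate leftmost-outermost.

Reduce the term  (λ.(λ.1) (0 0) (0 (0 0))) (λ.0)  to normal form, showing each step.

  start: (λ.(λ.1) (0 0) (0 (0 0))) (λ.0)
  [1] (λ.λ.0) ((λ.0) (λ.0)) ((λ.0) ((λ.0) (λ.0)))
  [2] (λ.0) ((λ.0) ((λ.0) (λ.0)))
  [3] (λ.0) ((λ.0) (λ.0))
  [4] (λ.0) (λ.0)
  [5] λ.0

Answer: normal form = λ.0  (in 5 steps)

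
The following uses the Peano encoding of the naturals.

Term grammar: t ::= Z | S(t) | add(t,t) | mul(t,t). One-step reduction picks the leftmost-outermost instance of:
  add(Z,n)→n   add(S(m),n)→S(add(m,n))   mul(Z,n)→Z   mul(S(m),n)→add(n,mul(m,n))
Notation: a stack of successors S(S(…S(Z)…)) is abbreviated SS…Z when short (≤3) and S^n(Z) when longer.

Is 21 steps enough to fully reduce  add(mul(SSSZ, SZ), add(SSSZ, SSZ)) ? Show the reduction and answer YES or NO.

Answer: YES — reaches normal form S^8(Z) in 18 ≤ 21 steps

Working:
  start: add(mul(SSSZ, SZ), add(SSSZ, SSZ))
  [1] add(add(SZ, mul(SSZ, SZ)), add(SSSZ, SSZ))
  [2] add(S(add(Z, mul(SSZ, SZ))), add(SSSZ, SSZ))
  [3] S(add(add(Z, mul(SSZ, SZ)), add(SSSZ, SSZ)))
  [4] S(add(mul(SSZ, SZ), add(SSSZ, SSZ)))
  [5] S(add(add(SZ, mul(SZ, SZ)), add(SSSZ, SSZ)))
  [6] S(add(S(add(Z, mul(SZ, SZ))), add(SSSZ, SSZ)))
  [7] S(S(add(add(Z, mul(SZ, SZ)), add(SSSZ, SSZ))))
  [8] S(S(add(mul(SZ, SZ), add(SSSZ, SSZ))))
  [9] S(S(add(add(SZ, mul(Z, SZ)), add(SSSZ, SSZ))))
  [10] S(S(add(S(add(Z, mul(Z, SZ))), add(SSSZ, SSZ))))
  [11] S(S(S(add(add(Z, mul(Z, SZ)), add(SSSZ, SSZ)))))
  [12] S(S(S(add(mul(Z, SZ), add(SSSZ, SSZ)))))
  [13] S(S(S(add(Z, add(SSSZ, SSZ)))))
  [14] S(S(S(add(SSSZ, SSZ))))
  [15] S(S(S(S(add(SSZ, SSZ)))))
  [16] S(S(S(S(S(add(SZ, SSZ))))))
  [17] S(S(S(S(S(S(add(Z, SSZ)))))))
  [18] S^8(Z)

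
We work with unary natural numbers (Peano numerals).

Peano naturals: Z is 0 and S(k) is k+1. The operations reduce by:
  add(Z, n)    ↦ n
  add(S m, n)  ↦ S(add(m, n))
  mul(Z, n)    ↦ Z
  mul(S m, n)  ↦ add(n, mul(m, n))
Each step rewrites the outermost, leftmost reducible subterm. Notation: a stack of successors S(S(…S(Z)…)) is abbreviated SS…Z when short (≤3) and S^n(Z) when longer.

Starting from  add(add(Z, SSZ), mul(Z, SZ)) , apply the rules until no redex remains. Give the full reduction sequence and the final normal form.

Answer: normal form = SSZ  (in 5 steps)

Reduction:
  start: add(add(Z, SSZ), mul(Z, SZ))
  step 1: add(SSZ, mul(Z, SZ))
  step 2: S(add(SZ, mul(Z, SZ)))
  step 3: S(S(add(Z, mul(Z, SZ))))
  step 4: S(S(mul(Z, SZ)))
  step 5: SSZ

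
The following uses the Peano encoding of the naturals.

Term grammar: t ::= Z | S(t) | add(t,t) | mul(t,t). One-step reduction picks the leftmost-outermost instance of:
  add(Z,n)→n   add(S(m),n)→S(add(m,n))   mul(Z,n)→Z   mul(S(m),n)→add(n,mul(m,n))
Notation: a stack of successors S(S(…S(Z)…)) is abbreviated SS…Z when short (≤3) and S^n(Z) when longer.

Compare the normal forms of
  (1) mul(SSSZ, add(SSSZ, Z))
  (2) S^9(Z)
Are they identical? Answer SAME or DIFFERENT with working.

Answer: SAME — A ⇓ S^9(Z), B ⇓ S^9(Z)

Working:
Term A:
  start: mul(SSSZ, add(SSSZ, Z))
  step 1: add(add(SSSZ, Z), mul(SSZ, add(SSSZ, Z)))
  step 2: add(S(add(SSZ, Z)), mul(SSZ, add(SSSZ, Z)))
  step 3: S(add(add(SSZ, Z), mul(SSZ, add(SSSZ, Z))))
  step 4: S(add(S(add(SZ, Z)), mul(SSZ, add(SSSZ, Z))))
  step 5: S(S(add(add(SZ, Z), mul(SSZ, add(SSSZ, Z)))))
  step 6: S(S(add(S(add(Z, Z)), mul(SSZ, add(SSSZ, Z)))))
  step 7: S(S(S(add(add(Z, Z), mul(SSZ, add(SSSZ, Z))))))
  step 8: S(S(S(add(Z, mul(SSZ, add(SSSZ, Z))))))
  step 9: S(S(S(mul(SSZ, add(SSSZ, Z)))))
  step 10: S(S(S(add(add(SSSZ, Z), mul(SZ, add(SSSZ, Z))))))
  step 11: S(S(S(add(S(add(SSZ, Z)), mul(SZ, add(SSSZ, Z))))))
  step 12: S(S(S(S(add(add(SSZ, Z), mul(SZ, add(SSSZ, Z)))))))
  step 13: S(S(S(S(add(S(add(SZ, Z)), mul(SZ, add(SSSZ, Z)))))))
  step 14: S(S(S(S(S(add(add(SZ, Z), mul(SZ, add(SSSZ, Z))))))))
  step 15: S(S(S(S(S(add(S(add(Z, Z)), mul(SZ, add(SSSZ, Z))))))))
  step 16: S(S(S(S(S(S(add(add(Z, Z), mul(SZ, add(SSSZ, Z)))))))))
  step 17: S(S(S(S(S(S(add(Z, mul(SZ, add(SSSZ, Z)))))))))
  step 18: S(S(S(S(S(S(mul(SZ, add(SSSZ, Z))))))))
  step 19: S(S(S(S(S(S(add(add(SSSZ, Z), mul(Z, add(SSSZ, Z)))))))))
  step 20: S(S(S(S(S(S(add(S(add(SSZ, Z)), mul(Z, add(SSSZ, Z)))))))))
  step 21: S(S(S(S(S(S(S(add(add(SSZ, Z), mul(Z, add(SSSZ, Z))))))))))
  step 22: S(S(S(S(S(S(S(add(S(add(SZ, Z)), mul(Z, add(SSSZ, Z))))))))))
  step 23: S(S(S(S(S(S(S(S(add(add(SZ, Z), mul(Z, add(SSSZ, Z)))))))))))
  step 24: S(S(S(S(S(S(S(S(add(S(add(Z, Z)), mul(Z, add(SSSZ, Z)))))))))))
  step 25: S(S(S(S(S(S(S(S(S(add(add(Z, Z), mul(Z, add(SSSZ, Z))))))))))))
  step 26: S(S(S(S(S(S(S(S(S(add(Z, mul(Z, add(SSSZ, Z))))))))))))
  step 27: S(S(S(S(S(S(S(S(S(mul(Z, add(SSSZ, Z)))))))))))
  step 28: S^9(Z)

Term B:
  start: S^9(Z)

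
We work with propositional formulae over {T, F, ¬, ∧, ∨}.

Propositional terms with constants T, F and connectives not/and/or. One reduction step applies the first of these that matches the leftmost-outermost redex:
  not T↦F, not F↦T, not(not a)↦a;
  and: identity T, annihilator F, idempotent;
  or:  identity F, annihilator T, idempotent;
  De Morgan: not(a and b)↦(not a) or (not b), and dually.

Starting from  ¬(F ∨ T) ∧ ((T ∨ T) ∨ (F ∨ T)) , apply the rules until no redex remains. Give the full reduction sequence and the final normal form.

Answer: normal form = F  (in 5 steps)

Derivation:
  start: ¬(F ∨ T) ∧ ((T ∨ T) ∨ (F ∨ T))
  [1] (¬F ∧ ¬T) ∧ ((T ∨ T) ∨ (F ∨ T))
  [2] (T ∧ ¬T) ∧ ((T ∨ T) ∨ (F ∨ T))
  [3] ¬T ∧ ((T ∨ T) ∨ (F ∨ T))
  [4] F ∧ ((T ∨ T) ∨ (F ∨ T))
  [5] F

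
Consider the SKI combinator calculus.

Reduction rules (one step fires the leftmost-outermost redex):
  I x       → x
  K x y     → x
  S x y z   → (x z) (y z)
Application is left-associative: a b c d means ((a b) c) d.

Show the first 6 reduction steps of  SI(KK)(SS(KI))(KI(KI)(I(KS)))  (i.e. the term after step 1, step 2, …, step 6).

  start: SI(KK)(SS(KI))(KI(KI)(I(KS)))
  [1] I(SS(KI))(KK(SS(KI)))(KI(KI)(I(KS)))
  [2] SS(KI)(KK(SS(KI)))(KI(KI)(I(KS)))
  [3] S(KK(SS(KI)))(KI(KK(SS(KI))))(KI(KI)(I(KS)))
  [4] KK(SS(KI))(KI(KI)(I(KS)))(KI(KK(SS(KI)))(KI(KI)(I(KS))))
  [5] K(KI(KI)(I(KS)))(KI(KK(SS(KI)))(KI(KI)(I(KS))))
  [6] KI(KI)(I(KS))

Answer: after 6 steps: KI(KI)(I(KS))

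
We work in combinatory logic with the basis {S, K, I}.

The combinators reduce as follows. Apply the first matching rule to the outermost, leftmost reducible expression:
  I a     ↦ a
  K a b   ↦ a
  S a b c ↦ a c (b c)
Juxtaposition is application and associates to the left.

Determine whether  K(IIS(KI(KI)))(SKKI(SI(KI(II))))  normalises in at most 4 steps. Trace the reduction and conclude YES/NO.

  start: K(IIS(KI(KI)))(SKKI(SI(KI(II))))
  [1] IIS(KI(KI))
  [2] IS(KI(KI))
  [3] S(KI(KI))
  [4] SI

Answer: YES — reaches normal form SI in 4 ≤ 4 steps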